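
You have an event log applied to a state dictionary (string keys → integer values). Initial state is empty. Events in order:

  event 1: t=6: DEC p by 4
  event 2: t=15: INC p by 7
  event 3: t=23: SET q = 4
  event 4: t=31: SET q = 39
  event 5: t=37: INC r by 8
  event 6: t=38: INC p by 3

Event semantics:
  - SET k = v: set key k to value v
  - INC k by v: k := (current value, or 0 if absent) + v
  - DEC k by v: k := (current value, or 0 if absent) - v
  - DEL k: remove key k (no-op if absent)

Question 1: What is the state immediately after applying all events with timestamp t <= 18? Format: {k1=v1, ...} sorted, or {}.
Answer: {p=3}

Derivation:
Apply events with t <= 18 (2 events):
  after event 1 (t=6: DEC p by 4): {p=-4}
  after event 2 (t=15: INC p by 7): {p=3}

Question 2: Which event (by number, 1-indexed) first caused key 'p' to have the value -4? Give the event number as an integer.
Answer: 1

Derivation:
Looking for first event where p becomes -4:
  event 1: p (absent) -> -4  <-- first match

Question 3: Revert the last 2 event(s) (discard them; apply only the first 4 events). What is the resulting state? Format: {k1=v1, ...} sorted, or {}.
Answer: {p=3, q=39}

Derivation:
Keep first 4 events (discard last 2):
  after event 1 (t=6: DEC p by 4): {p=-4}
  after event 2 (t=15: INC p by 7): {p=3}
  after event 3 (t=23: SET q = 4): {p=3, q=4}
  after event 4 (t=31: SET q = 39): {p=3, q=39}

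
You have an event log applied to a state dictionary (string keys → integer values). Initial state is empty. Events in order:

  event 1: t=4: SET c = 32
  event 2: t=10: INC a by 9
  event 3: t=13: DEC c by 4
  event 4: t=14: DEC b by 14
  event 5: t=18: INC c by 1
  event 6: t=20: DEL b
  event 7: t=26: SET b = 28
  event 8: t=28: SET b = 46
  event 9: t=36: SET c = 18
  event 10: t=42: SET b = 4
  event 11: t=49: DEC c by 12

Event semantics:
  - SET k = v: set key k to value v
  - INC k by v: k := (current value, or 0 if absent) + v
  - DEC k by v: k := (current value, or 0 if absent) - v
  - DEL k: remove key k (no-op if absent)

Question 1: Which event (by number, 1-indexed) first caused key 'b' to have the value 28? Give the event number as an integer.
Looking for first event where b becomes 28:
  event 4: b = -14
  event 5: b = -14
  event 6: b = (absent)
  event 7: b (absent) -> 28  <-- first match

Answer: 7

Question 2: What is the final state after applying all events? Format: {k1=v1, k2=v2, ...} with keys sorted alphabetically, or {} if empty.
  after event 1 (t=4: SET c = 32): {c=32}
  after event 2 (t=10: INC a by 9): {a=9, c=32}
  after event 3 (t=13: DEC c by 4): {a=9, c=28}
  after event 4 (t=14: DEC b by 14): {a=9, b=-14, c=28}
  after event 5 (t=18: INC c by 1): {a=9, b=-14, c=29}
  after event 6 (t=20: DEL b): {a=9, c=29}
  after event 7 (t=26: SET b = 28): {a=9, b=28, c=29}
  after event 8 (t=28: SET b = 46): {a=9, b=46, c=29}
  after event 9 (t=36: SET c = 18): {a=9, b=46, c=18}
  after event 10 (t=42: SET b = 4): {a=9, b=4, c=18}
  after event 11 (t=49: DEC c by 12): {a=9, b=4, c=6}

Answer: {a=9, b=4, c=6}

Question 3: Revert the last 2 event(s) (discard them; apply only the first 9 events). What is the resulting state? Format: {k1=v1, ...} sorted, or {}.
Answer: {a=9, b=46, c=18}

Derivation:
Keep first 9 events (discard last 2):
  after event 1 (t=4: SET c = 32): {c=32}
  after event 2 (t=10: INC a by 9): {a=9, c=32}
  after event 3 (t=13: DEC c by 4): {a=9, c=28}
  after event 4 (t=14: DEC b by 14): {a=9, b=-14, c=28}
  after event 5 (t=18: INC c by 1): {a=9, b=-14, c=29}
  after event 6 (t=20: DEL b): {a=9, c=29}
  after event 7 (t=26: SET b = 28): {a=9, b=28, c=29}
  after event 8 (t=28: SET b = 46): {a=9, b=46, c=29}
  after event 9 (t=36: SET c = 18): {a=9, b=46, c=18}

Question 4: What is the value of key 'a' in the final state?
Track key 'a' through all 11 events:
  event 1 (t=4: SET c = 32): a unchanged
  event 2 (t=10: INC a by 9): a (absent) -> 9
  event 3 (t=13: DEC c by 4): a unchanged
  event 4 (t=14: DEC b by 14): a unchanged
  event 5 (t=18: INC c by 1): a unchanged
  event 6 (t=20: DEL b): a unchanged
  event 7 (t=26: SET b = 28): a unchanged
  event 8 (t=28: SET b = 46): a unchanged
  event 9 (t=36: SET c = 18): a unchanged
  event 10 (t=42: SET b = 4): a unchanged
  event 11 (t=49: DEC c by 12): a unchanged
Final: a = 9

Answer: 9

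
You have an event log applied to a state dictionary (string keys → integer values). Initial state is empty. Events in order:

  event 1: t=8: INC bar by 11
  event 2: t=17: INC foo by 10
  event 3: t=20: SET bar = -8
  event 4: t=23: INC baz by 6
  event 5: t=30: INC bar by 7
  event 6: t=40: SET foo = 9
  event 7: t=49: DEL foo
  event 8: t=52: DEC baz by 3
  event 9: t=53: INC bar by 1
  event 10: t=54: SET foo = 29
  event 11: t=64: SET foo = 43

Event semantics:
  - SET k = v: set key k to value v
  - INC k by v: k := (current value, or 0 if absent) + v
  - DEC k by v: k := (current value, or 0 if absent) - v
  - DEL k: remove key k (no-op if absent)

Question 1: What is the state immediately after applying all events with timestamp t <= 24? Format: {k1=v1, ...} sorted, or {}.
Answer: {bar=-8, baz=6, foo=10}

Derivation:
Apply events with t <= 24 (4 events):
  after event 1 (t=8: INC bar by 11): {bar=11}
  after event 2 (t=17: INC foo by 10): {bar=11, foo=10}
  after event 3 (t=20: SET bar = -8): {bar=-8, foo=10}
  after event 4 (t=23: INC baz by 6): {bar=-8, baz=6, foo=10}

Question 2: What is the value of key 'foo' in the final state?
Track key 'foo' through all 11 events:
  event 1 (t=8: INC bar by 11): foo unchanged
  event 2 (t=17: INC foo by 10): foo (absent) -> 10
  event 3 (t=20: SET bar = -8): foo unchanged
  event 4 (t=23: INC baz by 6): foo unchanged
  event 5 (t=30: INC bar by 7): foo unchanged
  event 6 (t=40: SET foo = 9): foo 10 -> 9
  event 7 (t=49: DEL foo): foo 9 -> (absent)
  event 8 (t=52: DEC baz by 3): foo unchanged
  event 9 (t=53: INC bar by 1): foo unchanged
  event 10 (t=54: SET foo = 29): foo (absent) -> 29
  event 11 (t=64: SET foo = 43): foo 29 -> 43
Final: foo = 43

Answer: 43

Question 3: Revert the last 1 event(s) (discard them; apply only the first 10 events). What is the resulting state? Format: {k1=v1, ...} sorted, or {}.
Answer: {bar=0, baz=3, foo=29}

Derivation:
Keep first 10 events (discard last 1):
  after event 1 (t=8: INC bar by 11): {bar=11}
  after event 2 (t=17: INC foo by 10): {bar=11, foo=10}
  after event 3 (t=20: SET bar = -8): {bar=-8, foo=10}
  after event 4 (t=23: INC baz by 6): {bar=-8, baz=6, foo=10}
  after event 5 (t=30: INC bar by 7): {bar=-1, baz=6, foo=10}
  after event 6 (t=40: SET foo = 9): {bar=-1, baz=6, foo=9}
  after event 7 (t=49: DEL foo): {bar=-1, baz=6}
  after event 8 (t=52: DEC baz by 3): {bar=-1, baz=3}
  after event 9 (t=53: INC bar by 1): {bar=0, baz=3}
  after event 10 (t=54: SET foo = 29): {bar=0, baz=3, foo=29}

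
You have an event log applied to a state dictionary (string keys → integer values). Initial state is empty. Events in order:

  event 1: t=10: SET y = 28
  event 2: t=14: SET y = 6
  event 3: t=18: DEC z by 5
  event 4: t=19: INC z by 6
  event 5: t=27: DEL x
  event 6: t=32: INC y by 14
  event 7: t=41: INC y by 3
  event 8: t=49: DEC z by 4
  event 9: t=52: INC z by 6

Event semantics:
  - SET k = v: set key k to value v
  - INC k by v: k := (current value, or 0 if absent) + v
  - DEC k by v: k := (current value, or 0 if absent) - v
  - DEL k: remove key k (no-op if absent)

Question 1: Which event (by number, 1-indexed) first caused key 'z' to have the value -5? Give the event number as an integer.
Answer: 3

Derivation:
Looking for first event where z becomes -5:
  event 3: z (absent) -> -5  <-- first match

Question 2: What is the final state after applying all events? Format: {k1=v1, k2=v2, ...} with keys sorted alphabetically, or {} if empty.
  after event 1 (t=10: SET y = 28): {y=28}
  after event 2 (t=14: SET y = 6): {y=6}
  after event 3 (t=18: DEC z by 5): {y=6, z=-5}
  after event 4 (t=19: INC z by 6): {y=6, z=1}
  after event 5 (t=27: DEL x): {y=6, z=1}
  after event 6 (t=32: INC y by 14): {y=20, z=1}
  after event 7 (t=41: INC y by 3): {y=23, z=1}
  after event 8 (t=49: DEC z by 4): {y=23, z=-3}
  after event 9 (t=52: INC z by 6): {y=23, z=3}

Answer: {y=23, z=3}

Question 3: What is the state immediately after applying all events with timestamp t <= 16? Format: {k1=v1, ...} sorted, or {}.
Apply events with t <= 16 (2 events):
  after event 1 (t=10: SET y = 28): {y=28}
  after event 2 (t=14: SET y = 6): {y=6}

Answer: {y=6}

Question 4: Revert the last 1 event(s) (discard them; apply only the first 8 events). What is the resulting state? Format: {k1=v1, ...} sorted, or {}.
Keep first 8 events (discard last 1):
  after event 1 (t=10: SET y = 28): {y=28}
  after event 2 (t=14: SET y = 6): {y=6}
  after event 3 (t=18: DEC z by 5): {y=6, z=-5}
  after event 4 (t=19: INC z by 6): {y=6, z=1}
  after event 5 (t=27: DEL x): {y=6, z=1}
  after event 6 (t=32: INC y by 14): {y=20, z=1}
  after event 7 (t=41: INC y by 3): {y=23, z=1}
  after event 8 (t=49: DEC z by 4): {y=23, z=-3}

Answer: {y=23, z=-3}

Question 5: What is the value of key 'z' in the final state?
Track key 'z' through all 9 events:
  event 1 (t=10: SET y = 28): z unchanged
  event 2 (t=14: SET y = 6): z unchanged
  event 3 (t=18: DEC z by 5): z (absent) -> -5
  event 4 (t=19: INC z by 6): z -5 -> 1
  event 5 (t=27: DEL x): z unchanged
  event 6 (t=32: INC y by 14): z unchanged
  event 7 (t=41: INC y by 3): z unchanged
  event 8 (t=49: DEC z by 4): z 1 -> -3
  event 9 (t=52: INC z by 6): z -3 -> 3
Final: z = 3

Answer: 3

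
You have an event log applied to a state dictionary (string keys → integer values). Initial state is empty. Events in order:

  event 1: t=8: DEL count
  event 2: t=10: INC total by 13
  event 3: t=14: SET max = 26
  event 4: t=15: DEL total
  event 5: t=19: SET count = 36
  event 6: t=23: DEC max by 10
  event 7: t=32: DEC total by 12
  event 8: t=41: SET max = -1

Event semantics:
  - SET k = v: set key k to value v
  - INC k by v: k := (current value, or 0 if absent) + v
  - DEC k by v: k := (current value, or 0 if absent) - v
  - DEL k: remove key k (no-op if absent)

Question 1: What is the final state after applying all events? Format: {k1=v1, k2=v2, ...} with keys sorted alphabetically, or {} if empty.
Answer: {count=36, max=-1, total=-12}

Derivation:
  after event 1 (t=8: DEL count): {}
  after event 2 (t=10: INC total by 13): {total=13}
  after event 3 (t=14: SET max = 26): {max=26, total=13}
  after event 4 (t=15: DEL total): {max=26}
  after event 5 (t=19: SET count = 36): {count=36, max=26}
  after event 6 (t=23: DEC max by 10): {count=36, max=16}
  after event 7 (t=32: DEC total by 12): {count=36, max=16, total=-12}
  after event 8 (t=41: SET max = -1): {count=36, max=-1, total=-12}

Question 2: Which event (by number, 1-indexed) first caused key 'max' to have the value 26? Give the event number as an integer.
Answer: 3

Derivation:
Looking for first event where max becomes 26:
  event 3: max (absent) -> 26  <-- first match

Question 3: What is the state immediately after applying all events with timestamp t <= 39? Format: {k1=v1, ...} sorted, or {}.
Apply events with t <= 39 (7 events):
  after event 1 (t=8: DEL count): {}
  after event 2 (t=10: INC total by 13): {total=13}
  after event 3 (t=14: SET max = 26): {max=26, total=13}
  after event 4 (t=15: DEL total): {max=26}
  after event 5 (t=19: SET count = 36): {count=36, max=26}
  after event 6 (t=23: DEC max by 10): {count=36, max=16}
  after event 7 (t=32: DEC total by 12): {count=36, max=16, total=-12}

Answer: {count=36, max=16, total=-12}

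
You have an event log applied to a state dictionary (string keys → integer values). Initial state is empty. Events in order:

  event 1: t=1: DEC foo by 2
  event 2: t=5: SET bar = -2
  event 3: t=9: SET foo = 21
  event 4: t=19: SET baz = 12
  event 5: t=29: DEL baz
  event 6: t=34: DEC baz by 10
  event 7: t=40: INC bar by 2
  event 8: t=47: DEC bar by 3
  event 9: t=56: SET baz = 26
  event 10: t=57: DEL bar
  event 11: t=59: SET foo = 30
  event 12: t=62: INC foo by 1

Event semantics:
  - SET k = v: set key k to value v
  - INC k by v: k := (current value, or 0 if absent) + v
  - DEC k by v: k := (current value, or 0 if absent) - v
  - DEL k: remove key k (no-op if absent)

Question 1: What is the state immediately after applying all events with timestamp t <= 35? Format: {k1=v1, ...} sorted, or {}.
Apply events with t <= 35 (6 events):
  after event 1 (t=1: DEC foo by 2): {foo=-2}
  after event 2 (t=5: SET bar = -2): {bar=-2, foo=-2}
  after event 3 (t=9: SET foo = 21): {bar=-2, foo=21}
  after event 4 (t=19: SET baz = 12): {bar=-2, baz=12, foo=21}
  after event 5 (t=29: DEL baz): {bar=-2, foo=21}
  after event 6 (t=34: DEC baz by 10): {bar=-2, baz=-10, foo=21}

Answer: {bar=-2, baz=-10, foo=21}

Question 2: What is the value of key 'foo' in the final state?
Track key 'foo' through all 12 events:
  event 1 (t=1: DEC foo by 2): foo (absent) -> -2
  event 2 (t=5: SET bar = -2): foo unchanged
  event 3 (t=9: SET foo = 21): foo -2 -> 21
  event 4 (t=19: SET baz = 12): foo unchanged
  event 5 (t=29: DEL baz): foo unchanged
  event 6 (t=34: DEC baz by 10): foo unchanged
  event 7 (t=40: INC bar by 2): foo unchanged
  event 8 (t=47: DEC bar by 3): foo unchanged
  event 9 (t=56: SET baz = 26): foo unchanged
  event 10 (t=57: DEL bar): foo unchanged
  event 11 (t=59: SET foo = 30): foo 21 -> 30
  event 12 (t=62: INC foo by 1): foo 30 -> 31
Final: foo = 31

Answer: 31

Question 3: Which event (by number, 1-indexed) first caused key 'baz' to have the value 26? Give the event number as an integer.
Answer: 9

Derivation:
Looking for first event where baz becomes 26:
  event 4: baz = 12
  event 5: baz = (absent)
  event 6: baz = -10
  event 7: baz = -10
  event 8: baz = -10
  event 9: baz -10 -> 26  <-- first match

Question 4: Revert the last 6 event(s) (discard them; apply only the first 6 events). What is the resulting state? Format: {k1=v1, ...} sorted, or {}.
Answer: {bar=-2, baz=-10, foo=21}

Derivation:
Keep first 6 events (discard last 6):
  after event 1 (t=1: DEC foo by 2): {foo=-2}
  after event 2 (t=5: SET bar = -2): {bar=-2, foo=-2}
  after event 3 (t=9: SET foo = 21): {bar=-2, foo=21}
  after event 4 (t=19: SET baz = 12): {bar=-2, baz=12, foo=21}
  after event 5 (t=29: DEL baz): {bar=-2, foo=21}
  after event 6 (t=34: DEC baz by 10): {bar=-2, baz=-10, foo=21}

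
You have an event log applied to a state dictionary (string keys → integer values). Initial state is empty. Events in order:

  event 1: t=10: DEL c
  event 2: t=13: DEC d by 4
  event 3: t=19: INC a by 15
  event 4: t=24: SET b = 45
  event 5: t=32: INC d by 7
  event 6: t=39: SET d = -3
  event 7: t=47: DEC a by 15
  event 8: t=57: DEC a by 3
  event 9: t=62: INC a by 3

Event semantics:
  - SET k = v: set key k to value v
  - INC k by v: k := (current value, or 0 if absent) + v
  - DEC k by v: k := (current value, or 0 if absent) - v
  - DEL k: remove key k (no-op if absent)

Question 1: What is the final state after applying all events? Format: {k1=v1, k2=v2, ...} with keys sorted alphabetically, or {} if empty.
Answer: {a=0, b=45, d=-3}

Derivation:
  after event 1 (t=10: DEL c): {}
  after event 2 (t=13: DEC d by 4): {d=-4}
  after event 3 (t=19: INC a by 15): {a=15, d=-4}
  after event 4 (t=24: SET b = 45): {a=15, b=45, d=-4}
  after event 5 (t=32: INC d by 7): {a=15, b=45, d=3}
  after event 6 (t=39: SET d = -3): {a=15, b=45, d=-3}
  after event 7 (t=47: DEC a by 15): {a=0, b=45, d=-3}
  after event 8 (t=57: DEC a by 3): {a=-3, b=45, d=-3}
  after event 9 (t=62: INC a by 3): {a=0, b=45, d=-3}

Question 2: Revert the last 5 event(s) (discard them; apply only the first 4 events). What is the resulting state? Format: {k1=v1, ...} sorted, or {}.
Answer: {a=15, b=45, d=-4}

Derivation:
Keep first 4 events (discard last 5):
  after event 1 (t=10: DEL c): {}
  after event 2 (t=13: DEC d by 4): {d=-4}
  after event 3 (t=19: INC a by 15): {a=15, d=-4}
  after event 4 (t=24: SET b = 45): {a=15, b=45, d=-4}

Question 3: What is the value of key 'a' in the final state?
Answer: 0

Derivation:
Track key 'a' through all 9 events:
  event 1 (t=10: DEL c): a unchanged
  event 2 (t=13: DEC d by 4): a unchanged
  event 3 (t=19: INC a by 15): a (absent) -> 15
  event 4 (t=24: SET b = 45): a unchanged
  event 5 (t=32: INC d by 7): a unchanged
  event 6 (t=39: SET d = -3): a unchanged
  event 7 (t=47: DEC a by 15): a 15 -> 0
  event 8 (t=57: DEC a by 3): a 0 -> -3
  event 9 (t=62: INC a by 3): a -3 -> 0
Final: a = 0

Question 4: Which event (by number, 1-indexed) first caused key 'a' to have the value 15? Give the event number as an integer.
Answer: 3

Derivation:
Looking for first event where a becomes 15:
  event 3: a (absent) -> 15  <-- first match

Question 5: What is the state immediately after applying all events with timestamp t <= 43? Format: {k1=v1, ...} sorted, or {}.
Apply events with t <= 43 (6 events):
  after event 1 (t=10: DEL c): {}
  after event 2 (t=13: DEC d by 4): {d=-4}
  after event 3 (t=19: INC a by 15): {a=15, d=-4}
  after event 4 (t=24: SET b = 45): {a=15, b=45, d=-4}
  after event 5 (t=32: INC d by 7): {a=15, b=45, d=3}
  after event 6 (t=39: SET d = -3): {a=15, b=45, d=-3}

Answer: {a=15, b=45, d=-3}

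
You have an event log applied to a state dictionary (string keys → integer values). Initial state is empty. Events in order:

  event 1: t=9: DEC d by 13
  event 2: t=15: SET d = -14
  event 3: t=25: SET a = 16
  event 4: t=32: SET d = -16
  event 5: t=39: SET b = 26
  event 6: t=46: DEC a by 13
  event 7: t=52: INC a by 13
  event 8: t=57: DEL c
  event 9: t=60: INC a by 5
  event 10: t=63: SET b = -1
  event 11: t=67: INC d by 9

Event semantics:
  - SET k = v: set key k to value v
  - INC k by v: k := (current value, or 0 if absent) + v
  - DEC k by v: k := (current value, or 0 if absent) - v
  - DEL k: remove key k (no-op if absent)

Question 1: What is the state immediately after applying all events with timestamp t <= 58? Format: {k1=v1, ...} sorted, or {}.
Answer: {a=16, b=26, d=-16}

Derivation:
Apply events with t <= 58 (8 events):
  after event 1 (t=9: DEC d by 13): {d=-13}
  after event 2 (t=15: SET d = -14): {d=-14}
  after event 3 (t=25: SET a = 16): {a=16, d=-14}
  after event 4 (t=32: SET d = -16): {a=16, d=-16}
  after event 5 (t=39: SET b = 26): {a=16, b=26, d=-16}
  after event 6 (t=46: DEC a by 13): {a=3, b=26, d=-16}
  after event 7 (t=52: INC a by 13): {a=16, b=26, d=-16}
  after event 8 (t=57: DEL c): {a=16, b=26, d=-16}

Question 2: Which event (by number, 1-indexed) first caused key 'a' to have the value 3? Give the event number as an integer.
Looking for first event where a becomes 3:
  event 3: a = 16
  event 4: a = 16
  event 5: a = 16
  event 6: a 16 -> 3  <-- first match

Answer: 6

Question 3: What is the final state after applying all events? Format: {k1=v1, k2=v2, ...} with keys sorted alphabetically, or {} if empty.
Answer: {a=21, b=-1, d=-7}

Derivation:
  after event 1 (t=9: DEC d by 13): {d=-13}
  after event 2 (t=15: SET d = -14): {d=-14}
  after event 3 (t=25: SET a = 16): {a=16, d=-14}
  after event 4 (t=32: SET d = -16): {a=16, d=-16}
  after event 5 (t=39: SET b = 26): {a=16, b=26, d=-16}
  after event 6 (t=46: DEC a by 13): {a=3, b=26, d=-16}
  after event 7 (t=52: INC a by 13): {a=16, b=26, d=-16}
  after event 8 (t=57: DEL c): {a=16, b=26, d=-16}
  after event 9 (t=60: INC a by 5): {a=21, b=26, d=-16}
  after event 10 (t=63: SET b = -1): {a=21, b=-1, d=-16}
  after event 11 (t=67: INC d by 9): {a=21, b=-1, d=-7}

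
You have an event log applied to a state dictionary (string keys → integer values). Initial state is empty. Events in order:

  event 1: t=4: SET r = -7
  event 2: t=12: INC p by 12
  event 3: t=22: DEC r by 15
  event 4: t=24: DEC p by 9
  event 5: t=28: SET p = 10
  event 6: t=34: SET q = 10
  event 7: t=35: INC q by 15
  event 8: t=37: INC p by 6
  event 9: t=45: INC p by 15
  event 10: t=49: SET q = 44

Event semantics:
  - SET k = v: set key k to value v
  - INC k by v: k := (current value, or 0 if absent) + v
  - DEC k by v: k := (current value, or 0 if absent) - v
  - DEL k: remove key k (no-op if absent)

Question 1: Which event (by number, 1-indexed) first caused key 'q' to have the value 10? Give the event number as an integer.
Looking for first event where q becomes 10:
  event 6: q (absent) -> 10  <-- first match

Answer: 6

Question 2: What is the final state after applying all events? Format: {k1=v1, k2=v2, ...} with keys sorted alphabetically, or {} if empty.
Answer: {p=31, q=44, r=-22}

Derivation:
  after event 1 (t=4: SET r = -7): {r=-7}
  after event 2 (t=12: INC p by 12): {p=12, r=-7}
  after event 3 (t=22: DEC r by 15): {p=12, r=-22}
  after event 4 (t=24: DEC p by 9): {p=3, r=-22}
  after event 5 (t=28: SET p = 10): {p=10, r=-22}
  after event 6 (t=34: SET q = 10): {p=10, q=10, r=-22}
  after event 7 (t=35: INC q by 15): {p=10, q=25, r=-22}
  after event 8 (t=37: INC p by 6): {p=16, q=25, r=-22}
  after event 9 (t=45: INC p by 15): {p=31, q=25, r=-22}
  after event 10 (t=49: SET q = 44): {p=31, q=44, r=-22}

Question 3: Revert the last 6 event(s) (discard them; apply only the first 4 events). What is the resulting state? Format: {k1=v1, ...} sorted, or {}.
Keep first 4 events (discard last 6):
  after event 1 (t=4: SET r = -7): {r=-7}
  after event 2 (t=12: INC p by 12): {p=12, r=-7}
  after event 3 (t=22: DEC r by 15): {p=12, r=-22}
  after event 4 (t=24: DEC p by 9): {p=3, r=-22}

Answer: {p=3, r=-22}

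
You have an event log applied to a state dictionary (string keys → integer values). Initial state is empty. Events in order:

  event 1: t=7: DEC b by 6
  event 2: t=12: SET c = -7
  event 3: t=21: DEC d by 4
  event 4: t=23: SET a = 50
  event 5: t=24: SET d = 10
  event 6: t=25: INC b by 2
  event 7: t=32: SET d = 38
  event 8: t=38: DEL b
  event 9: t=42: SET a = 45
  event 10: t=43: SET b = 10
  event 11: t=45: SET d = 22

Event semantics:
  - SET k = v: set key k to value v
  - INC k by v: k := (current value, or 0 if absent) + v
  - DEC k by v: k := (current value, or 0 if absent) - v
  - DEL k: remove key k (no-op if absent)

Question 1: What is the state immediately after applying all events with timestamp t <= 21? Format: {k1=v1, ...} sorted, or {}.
Answer: {b=-6, c=-7, d=-4}

Derivation:
Apply events with t <= 21 (3 events):
  after event 1 (t=7: DEC b by 6): {b=-6}
  after event 2 (t=12: SET c = -7): {b=-6, c=-7}
  after event 3 (t=21: DEC d by 4): {b=-6, c=-7, d=-4}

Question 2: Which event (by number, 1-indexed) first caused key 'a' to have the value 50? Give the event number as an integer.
Answer: 4

Derivation:
Looking for first event where a becomes 50:
  event 4: a (absent) -> 50  <-- first match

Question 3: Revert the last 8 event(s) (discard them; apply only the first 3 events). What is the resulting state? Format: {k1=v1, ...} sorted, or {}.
Answer: {b=-6, c=-7, d=-4}

Derivation:
Keep first 3 events (discard last 8):
  after event 1 (t=7: DEC b by 6): {b=-6}
  after event 2 (t=12: SET c = -7): {b=-6, c=-7}
  after event 3 (t=21: DEC d by 4): {b=-6, c=-7, d=-4}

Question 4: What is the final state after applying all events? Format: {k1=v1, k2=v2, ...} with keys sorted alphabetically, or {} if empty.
Answer: {a=45, b=10, c=-7, d=22}

Derivation:
  after event 1 (t=7: DEC b by 6): {b=-6}
  after event 2 (t=12: SET c = -7): {b=-6, c=-7}
  after event 3 (t=21: DEC d by 4): {b=-6, c=-7, d=-4}
  after event 4 (t=23: SET a = 50): {a=50, b=-6, c=-7, d=-4}
  after event 5 (t=24: SET d = 10): {a=50, b=-6, c=-7, d=10}
  after event 6 (t=25: INC b by 2): {a=50, b=-4, c=-7, d=10}
  after event 7 (t=32: SET d = 38): {a=50, b=-4, c=-7, d=38}
  after event 8 (t=38: DEL b): {a=50, c=-7, d=38}
  after event 9 (t=42: SET a = 45): {a=45, c=-7, d=38}
  after event 10 (t=43: SET b = 10): {a=45, b=10, c=-7, d=38}
  after event 11 (t=45: SET d = 22): {a=45, b=10, c=-7, d=22}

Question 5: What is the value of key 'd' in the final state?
Answer: 22

Derivation:
Track key 'd' through all 11 events:
  event 1 (t=7: DEC b by 6): d unchanged
  event 2 (t=12: SET c = -7): d unchanged
  event 3 (t=21: DEC d by 4): d (absent) -> -4
  event 4 (t=23: SET a = 50): d unchanged
  event 5 (t=24: SET d = 10): d -4 -> 10
  event 6 (t=25: INC b by 2): d unchanged
  event 7 (t=32: SET d = 38): d 10 -> 38
  event 8 (t=38: DEL b): d unchanged
  event 9 (t=42: SET a = 45): d unchanged
  event 10 (t=43: SET b = 10): d unchanged
  event 11 (t=45: SET d = 22): d 38 -> 22
Final: d = 22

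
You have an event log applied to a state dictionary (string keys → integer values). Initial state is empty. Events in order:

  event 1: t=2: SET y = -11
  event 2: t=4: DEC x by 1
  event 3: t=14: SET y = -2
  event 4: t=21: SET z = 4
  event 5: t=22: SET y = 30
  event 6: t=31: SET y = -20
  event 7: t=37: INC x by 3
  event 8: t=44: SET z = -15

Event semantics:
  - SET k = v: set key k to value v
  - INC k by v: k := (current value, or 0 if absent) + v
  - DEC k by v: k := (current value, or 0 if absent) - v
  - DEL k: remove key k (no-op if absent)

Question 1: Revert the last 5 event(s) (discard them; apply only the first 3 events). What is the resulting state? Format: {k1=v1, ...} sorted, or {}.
Keep first 3 events (discard last 5):
  after event 1 (t=2: SET y = -11): {y=-11}
  after event 2 (t=4: DEC x by 1): {x=-1, y=-11}
  after event 3 (t=14: SET y = -2): {x=-1, y=-2}

Answer: {x=-1, y=-2}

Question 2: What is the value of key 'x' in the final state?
Answer: 2

Derivation:
Track key 'x' through all 8 events:
  event 1 (t=2: SET y = -11): x unchanged
  event 2 (t=4: DEC x by 1): x (absent) -> -1
  event 3 (t=14: SET y = -2): x unchanged
  event 4 (t=21: SET z = 4): x unchanged
  event 5 (t=22: SET y = 30): x unchanged
  event 6 (t=31: SET y = -20): x unchanged
  event 7 (t=37: INC x by 3): x -1 -> 2
  event 8 (t=44: SET z = -15): x unchanged
Final: x = 2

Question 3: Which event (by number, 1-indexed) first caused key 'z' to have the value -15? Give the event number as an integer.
Answer: 8

Derivation:
Looking for first event where z becomes -15:
  event 4: z = 4
  event 5: z = 4
  event 6: z = 4
  event 7: z = 4
  event 8: z 4 -> -15  <-- first match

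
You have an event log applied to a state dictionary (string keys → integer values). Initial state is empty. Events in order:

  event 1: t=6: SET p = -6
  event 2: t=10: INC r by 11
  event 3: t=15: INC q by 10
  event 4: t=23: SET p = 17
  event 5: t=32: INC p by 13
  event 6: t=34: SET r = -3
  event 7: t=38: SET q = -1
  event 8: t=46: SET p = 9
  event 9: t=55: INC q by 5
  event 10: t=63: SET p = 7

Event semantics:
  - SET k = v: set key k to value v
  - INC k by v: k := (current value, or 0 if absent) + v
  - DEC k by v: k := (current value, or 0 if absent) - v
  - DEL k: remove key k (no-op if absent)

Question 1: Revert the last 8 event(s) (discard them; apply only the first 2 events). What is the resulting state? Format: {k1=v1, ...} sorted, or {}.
Answer: {p=-6, r=11}

Derivation:
Keep first 2 events (discard last 8):
  after event 1 (t=6: SET p = -6): {p=-6}
  after event 2 (t=10: INC r by 11): {p=-6, r=11}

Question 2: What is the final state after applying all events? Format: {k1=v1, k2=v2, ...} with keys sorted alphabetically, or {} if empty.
Answer: {p=7, q=4, r=-3}

Derivation:
  after event 1 (t=6: SET p = -6): {p=-6}
  after event 2 (t=10: INC r by 11): {p=-6, r=11}
  after event 3 (t=15: INC q by 10): {p=-6, q=10, r=11}
  after event 4 (t=23: SET p = 17): {p=17, q=10, r=11}
  after event 5 (t=32: INC p by 13): {p=30, q=10, r=11}
  after event 6 (t=34: SET r = -3): {p=30, q=10, r=-3}
  after event 7 (t=38: SET q = -1): {p=30, q=-1, r=-3}
  after event 8 (t=46: SET p = 9): {p=9, q=-1, r=-3}
  after event 9 (t=55: INC q by 5): {p=9, q=4, r=-3}
  after event 10 (t=63: SET p = 7): {p=7, q=4, r=-3}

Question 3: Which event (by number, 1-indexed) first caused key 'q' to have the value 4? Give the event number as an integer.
Looking for first event where q becomes 4:
  event 3: q = 10
  event 4: q = 10
  event 5: q = 10
  event 6: q = 10
  event 7: q = -1
  event 8: q = -1
  event 9: q -1 -> 4  <-- first match

Answer: 9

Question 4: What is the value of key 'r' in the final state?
Track key 'r' through all 10 events:
  event 1 (t=6: SET p = -6): r unchanged
  event 2 (t=10: INC r by 11): r (absent) -> 11
  event 3 (t=15: INC q by 10): r unchanged
  event 4 (t=23: SET p = 17): r unchanged
  event 5 (t=32: INC p by 13): r unchanged
  event 6 (t=34: SET r = -3): r 11 -> -3
  event 7 (t=38: SET q = -1): r unchanged
  event 8 (t=46: SET p = 9): r unchanged
  event 9 (t=55: INC q by 5): r unchanged
  event 10 (t=63: SET p = 7): r unchanged
Final: r = -3

Answer: -3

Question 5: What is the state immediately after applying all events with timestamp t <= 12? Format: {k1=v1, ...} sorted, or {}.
Answer: {p=-6, r=11}

Derivation:
Apply events with t <= 12 (2 events):
  after event 1 (t=6: SET p = -6): {p=-6}
  after event 2 (t=10: INC r by 11): {p=-6, r=11}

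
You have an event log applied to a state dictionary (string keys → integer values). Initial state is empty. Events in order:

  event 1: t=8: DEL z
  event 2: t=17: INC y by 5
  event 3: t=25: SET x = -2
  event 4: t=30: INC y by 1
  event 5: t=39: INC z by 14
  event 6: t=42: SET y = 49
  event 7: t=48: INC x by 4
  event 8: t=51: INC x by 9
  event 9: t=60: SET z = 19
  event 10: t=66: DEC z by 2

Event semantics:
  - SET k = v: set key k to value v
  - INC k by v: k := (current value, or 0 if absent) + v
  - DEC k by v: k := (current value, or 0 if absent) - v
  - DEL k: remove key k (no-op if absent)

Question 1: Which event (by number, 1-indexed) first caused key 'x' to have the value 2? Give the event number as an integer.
Answer: 7

Derivation:
Looking for first event where x becomes 2:
  event 3: x = -2
  event 4: x = -2
  event 5: x = -2
  event 6: x = -2
  event 7: x -2 -> 2  <-- first match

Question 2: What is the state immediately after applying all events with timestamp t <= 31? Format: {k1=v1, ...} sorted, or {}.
Answer: {x=-2, y=6}

Derivation:
Apply events with t <= 31 (4 events):
  after event 1 (t=8: DEL z): {}
  after event 2 (t=17: INC y by 5): {y=5}
  after event 3 (t=25: SET x = -2): {x=-2, y=5}
  after event 4 (t=30: INC y by 1): {x=-2, y=6}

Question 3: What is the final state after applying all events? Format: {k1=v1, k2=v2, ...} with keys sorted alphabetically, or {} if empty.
  after event 1 (t=8: DEL z): {}
  after event 2 (t=17: INC y by 5): {y=5}
  after event 3 (t=25: SET x = -2): {x=-2, y=5}
  after event 4 (t=30: INC y by 1): {x=-2, y=6}
  after event 5 (t=39: INC z by 14): {x=-2, y=6, z=14}
  after event 6 (t=42: SET y = 49): {x=-2, y=49, z=14}
  after event 7 (t=48: INC x by 4): {x=2, y=49, z=14}
  after event 8 (t=51: INC x by 9): {x=11, y=49, z=14}
  after event 9 (t=60: SET z = 19): {x=11, y=49, z=19}
  after event 10 (t=66: DEC z by 2): {x=11, y=49, z=17}

Answer: {x=11, y=49, z=17}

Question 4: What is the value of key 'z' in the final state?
Track key 'z' through all 10 events:
  event 1 (t=8: DEL z): z (absent) -> (absent)
  event 2 (t=17: INC y by 5): z unchanged
  event 3 (t=25: SET x = -2): z unchanged
  event 4 (t=30: INC y by 1): z unchanged
  event 5 (t=39: INC z by 14): z (absent) -> 14
  event 6 (t=42: SET y = 49): z unchanged
  event 7 (t=48: INC x by 4): z unchanged
  event 8 (t=51: INC x by 9): z unchanged
  event 9 (t=60: SET z = 19): z 14 -> 19
  event 10 (t=66: DEC z by 2): z 19 -> 17
Final: z = 17

Answer: 17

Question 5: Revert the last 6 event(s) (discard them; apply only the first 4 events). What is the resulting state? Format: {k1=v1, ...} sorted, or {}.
Keep first 4 events (discard last 6):
  after event 1 (t=8: DEL z): {}
  after event 2 (t=17: INC y by 5): {y=5}
  after event 3 (t=25: SET x = -2): {x=-2, y=5}
  after event 4 (t=30: INC y by 1): {x=-2, y=6}

Answer: {x=-2, y=6}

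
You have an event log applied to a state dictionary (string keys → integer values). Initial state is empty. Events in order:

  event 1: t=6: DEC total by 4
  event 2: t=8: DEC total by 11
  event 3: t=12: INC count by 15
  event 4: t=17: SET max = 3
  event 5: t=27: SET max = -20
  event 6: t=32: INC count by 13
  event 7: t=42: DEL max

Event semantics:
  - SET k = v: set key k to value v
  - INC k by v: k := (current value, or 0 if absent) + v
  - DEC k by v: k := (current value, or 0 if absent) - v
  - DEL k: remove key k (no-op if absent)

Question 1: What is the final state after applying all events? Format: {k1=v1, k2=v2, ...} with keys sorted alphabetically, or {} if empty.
Answer: {count=28, total=-15}

Derivation:
  after event 1 (t=6: DEC total by 4): {total=-4}
  after event 2 (t=8: DEC total by 11): {total=-15}
  after event 3 (t=12: INC count by 15): {count=15, total=-15}
  after event 4 (t=17: SET max = 3): {count=15, max=3, total=-15}
  after event 5 (t=27: SET max = -20): {count=15, max=-20, total=-15}
  after event 6 (t=32: INC count by 13): {count=28, max=-20, total=-15}
  after event 7 (t=42: DEL max): {count=28, total=-15}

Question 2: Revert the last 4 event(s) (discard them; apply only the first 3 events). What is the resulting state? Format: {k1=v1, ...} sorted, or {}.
Answer: {count=15, total=-15}

Derivation:
Keep first 3 events (discard last 4):
  after event 1 (t=6: DEC total by 4): {total=-4}
  after event 2 (t=8: DEC total by 11): {total=-15}
  after event 3 (t=12: INC count by 15): {count=15, total=-15}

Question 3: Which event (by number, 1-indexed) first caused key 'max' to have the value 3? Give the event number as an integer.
Looking for first event where max becomes 3:
  event 4: max (absent) -> 3  <-- first match

Answer: 4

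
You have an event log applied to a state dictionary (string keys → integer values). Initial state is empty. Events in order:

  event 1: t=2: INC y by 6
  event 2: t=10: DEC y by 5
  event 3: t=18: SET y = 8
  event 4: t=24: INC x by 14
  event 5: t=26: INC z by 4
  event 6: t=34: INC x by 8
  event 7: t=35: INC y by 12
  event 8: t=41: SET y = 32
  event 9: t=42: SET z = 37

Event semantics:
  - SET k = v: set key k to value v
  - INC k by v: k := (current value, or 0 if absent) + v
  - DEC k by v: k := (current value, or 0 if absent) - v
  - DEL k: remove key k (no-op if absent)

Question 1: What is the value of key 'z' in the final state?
Answer: 37

Derivation:
Track key 'z' through all 9 events:
  event 1 (t=2: INC y by 6): z unchanged
  event 2 (t=10: DEC y by 5): z unchanged
  event 3 (t=18: SET y = 8): z unchanged
  event 4 (t=24: INC x by 14): z unchanged
  event 5 (t=26: INC z by 4): z (absent) -> 4
  event 6 (t=34: INC x by 8): z unchanged
  event 7 (t=35: INC y by 12): z unchanged
  event 8 (t=41: SET y = 32): z unchanged
  event 9 (t=42: SET z = 37): z 4 -> 37
Final: z = 37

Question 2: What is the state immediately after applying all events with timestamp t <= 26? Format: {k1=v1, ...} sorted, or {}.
Answer: {x=14, y=8, z=4}

Derivation:
Apply events with t <= 26 (5 events):
  after event 1 (t=2: INC y by 6): {y=6}
  after event 2 (t=10: DEC y by 5): {y=1}
  after event 3 (t=18: SET y = 8): {y=8}
  after event 4 (t=24: INC x by 14): {x=14, y=8}
  after event 5 (t=26: INC z by 4): {x=14, y=8, z=4}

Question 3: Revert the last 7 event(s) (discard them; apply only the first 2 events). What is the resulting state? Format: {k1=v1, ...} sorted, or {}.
Answer: {y=1}

Derivation:
Keep first 2 events (discard last 7):
  after event 1 (t=2: INC y by 6): {y=6}
  after event 2 (t=10: DEC y by 5): {y=1}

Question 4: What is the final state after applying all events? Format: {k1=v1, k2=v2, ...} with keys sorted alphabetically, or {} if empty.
Answer: {x=22, y=32, z=37}

Derivation:
  after event 1 (t=2: INC y by 6): {y=6}
  after event 2 (t=10: DEC y by 5): {y=1}
  after event 3 (t=18: SET y = 8): {y=8}
  after event 4 (t=24: INC x by 14): {x=14, y=8}
  after event 5 (t=26: INC z by 4): {x=14, y=8, z=4}
  after event 6 (t=34: INC x by 8): {x=22, y=8, z=4}
  after event 7 (t=35: INC y by 12): {x=22, y=20, z=4}
  after event 8 (t=41: SET y = 32): {x=22, y=32, z=4}
  after event 9 (t=42: SET z = 37): {x=22, y=32, z=37}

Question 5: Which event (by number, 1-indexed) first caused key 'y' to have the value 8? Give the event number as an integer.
Looking for first event where y becomes 8:
  event 1: y = 6
  event 2: y = 1
  event 3: y 1 -> 8  <-- first match

Answer: 3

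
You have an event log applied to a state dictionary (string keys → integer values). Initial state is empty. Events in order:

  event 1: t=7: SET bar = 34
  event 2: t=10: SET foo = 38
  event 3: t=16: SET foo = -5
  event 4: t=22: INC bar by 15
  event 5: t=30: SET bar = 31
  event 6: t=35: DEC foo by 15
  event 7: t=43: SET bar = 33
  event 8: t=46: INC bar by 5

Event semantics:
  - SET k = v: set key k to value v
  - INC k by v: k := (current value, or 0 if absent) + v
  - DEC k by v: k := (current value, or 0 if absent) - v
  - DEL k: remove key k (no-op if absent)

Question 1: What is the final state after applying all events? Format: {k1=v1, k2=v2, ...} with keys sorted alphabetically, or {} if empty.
Answer: {bar=38, foo=-20}

Derivation:
  after event 1 (t=7: SET bar = 34): {bar=34}
  after event 2 (t=10: SET foo = 38): {bar=34, foo=38}
  after event 3 (t=16: SET foo = -5): {bar=34, foo=-5}
  after event 4 (t=22: INC bar by 15): {bar=49, foo=-5}
  after event 5 (t=30: SET bar = 31): {bar=31, foo=-5}
  after event 6 (t=35: DEC foo by 15): {bar=31, foo=-20}
  after event 7 (t=43: SET bar = 33): {bar=33, foo=-20}
  after event 8 (t=46: INC bar by 5): {bar=38, foo=-20}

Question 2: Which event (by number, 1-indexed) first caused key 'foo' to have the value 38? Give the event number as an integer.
Answer: 2

Derivation:
Looking for first event where foo becomes 38:
  event 2: foo (absent) -> 38  <-- first match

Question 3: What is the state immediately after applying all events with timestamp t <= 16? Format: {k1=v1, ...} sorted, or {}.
Answer: {bar=34, foo=-5}

Derivation:
Apply events with t <= 16 (3 events):
  after event 1 (t=7: SET bar = 34): {bar=34}
  after event 2 (t=10: SET foo = 38): {bar=34, foo=38}
  after event 3 (t=16: SET foo = -5): {bar=34, foo=-5}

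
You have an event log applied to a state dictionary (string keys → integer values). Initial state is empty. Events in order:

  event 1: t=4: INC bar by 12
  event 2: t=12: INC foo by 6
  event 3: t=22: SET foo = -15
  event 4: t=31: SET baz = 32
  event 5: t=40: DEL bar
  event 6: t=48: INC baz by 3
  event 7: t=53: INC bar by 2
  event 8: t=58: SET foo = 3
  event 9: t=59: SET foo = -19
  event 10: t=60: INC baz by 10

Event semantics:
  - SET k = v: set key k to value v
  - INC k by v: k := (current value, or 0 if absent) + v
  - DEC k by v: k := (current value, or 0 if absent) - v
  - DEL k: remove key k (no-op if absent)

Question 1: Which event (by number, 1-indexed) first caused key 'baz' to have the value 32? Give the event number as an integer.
Answer: 4

Derivation:
Looking for first event where baz becomes 32:
  event 4: baz (absent) -> 32  <-- first match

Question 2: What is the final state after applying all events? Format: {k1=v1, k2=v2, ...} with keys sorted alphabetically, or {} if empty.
Answer: {bar=2, baz=45, foo=-19}

Derivation:
  after event 1 (t=4: INC bar by 12): {bar=12}
  after event 2 (t=12: INC foo by 6): {bar=12, foo=6}
  after event 3 (t=22: SET foo = -15): {bar=12, foo=-15}
  after event 4 (t=31: SET baz = 32): {bar=12, baz=32, foo=-15}
  after event 5 (t=40: DEL bar): {baz=32, foo=-15}
  after event 6 (t=48: INC baz by 3): {baz=35, foo=-15}
  after event 7 (t=53: INC bar by 2): {bar=2, baz=35, foo=-15}
  after event 8 (t=58: SET foo = 3): {bar=2, baz=35, foo=3}
  after event 9 (t=59: SET foo = -19): {bar=2, baz=35, foo=-19}
  after event 10 (t=60: INC baz by 10): {bar=2, baz=45, foo=-19}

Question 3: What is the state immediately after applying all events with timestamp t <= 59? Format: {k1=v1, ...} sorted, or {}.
Answer: {bar=2, baz=35, foo=-19}

Derivation:
Apply events with t <= 59 (9 events):
  after event 1 (t=4: INC bar by 12): {bar=12}
  after event 2 (t=12: INC foo by 6): {bar=12, foo=6}
  after event 3 (t=22: SET foo = -15): {bar=12, foo=-15}
  after event 4 (t=31: SET baz = 32): {bar=12, baz=32, foo=-15}
  after event 5 (t=40: DEL bar): {baz=32, foo=-15}
  after event 6 (t=48: INC baz by 3): {baz=35, foo=-15}
  after event 7 (t=53: INC bar by 2): {bar=2, baz=35, foo=-15}
  after event 8 (t=58: SET foo = 3): {bar=2, baz=35, foo=3}
  after event 9 (t=59: SET foo = -19): {bar=2, baz=35, foo=-19}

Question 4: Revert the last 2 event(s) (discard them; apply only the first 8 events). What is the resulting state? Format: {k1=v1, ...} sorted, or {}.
Keep first 8 events (discard last 2):
  after event 1 (t=4: INC bar by 12): {bar=12}
  after event 2 (t=12: INC foo by 6): {bar=12, foo=6}
  after event 3 (t=22: SET foo = -15): {bar=12, foo=-15}
  after event 4 (t=31: SET baz = 32): {bar=12, baz=32, foo=-15}
  after event 5 (t=40: DEL bar): {baz=32, foo=-15}
  after event 6 (t=48: INC baz by 3): {baz=35, foo=-15}
  after event 7 (t=53: INC bar by 2): {bar=2, baz=35, foo=-15}
  after event 8 (t=58: SET foo = 3): {bar=2, baz=35, foo=3}

Answer: {bar=2, baz=35, foo=3}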